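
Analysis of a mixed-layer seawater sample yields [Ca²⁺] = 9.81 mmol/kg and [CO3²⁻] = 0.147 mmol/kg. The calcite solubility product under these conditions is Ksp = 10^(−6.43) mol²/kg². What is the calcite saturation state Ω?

Ksp = 10^(−6.43) = 3.715×10^-7
Ω = [Ca²⁺][CO3²⁻]/Ksp = (9.81×10^-3)(0.147×10^-3) / 3.715×10^-7 = 3.88

Ω = 3.88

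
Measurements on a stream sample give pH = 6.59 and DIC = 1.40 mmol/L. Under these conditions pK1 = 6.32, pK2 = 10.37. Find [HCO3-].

α₁ = 1 / (1 + [H⁺]/K1 + K2/[H⁺]) = 1 / (1 + 10^-0.27 + 10^-3.78)
   = 1 / (1 + 0.53703 + 0.00016596) = 1/1.5372 = 0.6505
[HCO3⁻] = α₁ × DIC = 0.6505 × 1.40 = 0.911 mmol/L

[HCO3⁻] = 0.911 mmol/L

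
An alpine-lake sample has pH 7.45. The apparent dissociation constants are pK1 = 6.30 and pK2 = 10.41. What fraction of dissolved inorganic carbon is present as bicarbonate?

α₁ = 0.933

α₁ = 1 / (1 + [H⁺]/K1 + K2/[H⁺]) = 1 / (1 + 10^-1.15 + 10^-2.96)
   = 1 / (1 + 0.070795 + 0.0010965) = 1/1.0719 = 0.9329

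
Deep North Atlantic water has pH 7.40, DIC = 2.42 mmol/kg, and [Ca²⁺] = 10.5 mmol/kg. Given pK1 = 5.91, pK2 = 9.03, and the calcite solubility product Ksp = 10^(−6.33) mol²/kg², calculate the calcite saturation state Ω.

α₂ = 1 / (1 + [H⁺]/K2 + [H⁺]²/(K1K2)) = 1 / (1 + 10^+1.63 + 10^+0.14)
   = 1 / (1 + 42.658 + 1.3804) = 1/45.038 = 0.02220
[CO3²⁻] = α₂ × DIC = 0.02220 × 2.42 = 0.05373 mmol/kg
Ksp = 10^(−6.33) = 4.677×10^-7
Ω = [Ca²⁺][CO3²⁻]/Ksp = (10.5×10^-3)(5.373×10^-5) / 4.677×10^-7 = 1.21

Ω = 1.21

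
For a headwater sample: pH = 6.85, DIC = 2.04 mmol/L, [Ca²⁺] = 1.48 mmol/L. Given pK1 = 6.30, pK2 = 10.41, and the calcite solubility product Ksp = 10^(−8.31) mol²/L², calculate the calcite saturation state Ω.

α₂ = 1 / (1 + [H⁺]/K2 + [H⁺]²/(K1K2)) = 1 / (1 + 10^+3.56 + 10^+3.01)
   = 1 / (1 + 3630.8 + 1023.3) = 1/4655.1 = 0.0002148
[CO3²⁻] = α₂ × DIC = 0.0002148 × 2.04 = 0.0004382 mmol/L = 0.4382 μmol/L
Ksp = 10^(−8.31) = 4.898×10^-9
Ω = [Ca²⁺][CO3²⁻]/Ksp = (1.48×10^-3)(4.382×10^-7) / 4.898×10^-9 = 0.132

Ω = 0.132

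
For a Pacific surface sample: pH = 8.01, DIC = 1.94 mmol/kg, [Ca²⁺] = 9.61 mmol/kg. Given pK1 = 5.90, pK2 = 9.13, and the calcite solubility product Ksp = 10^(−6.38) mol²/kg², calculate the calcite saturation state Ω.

α₂ = 1 / (1 + [H⁺]/K2 + [H⁺]²/(K1K2)) = 1 / (1 + 10^+1.12 + 10^-0.99)
   = 1 / (1 + 13.183 + 0.10233) = 1/14.285 = 0.07000
[CO3²⁻] = α₂ × DIC = 0.07000 × 1.94 = 0.1358 mmol/kg
Ksp = 10^(−6.38) = 4.169×10^-7
Ω = [Ca²⁺][CO3²⁻]/Ksp = (9.61×10^-3)(1.358×10^-4) / 4.169×10^-7 = 3.13

Ω = 3.13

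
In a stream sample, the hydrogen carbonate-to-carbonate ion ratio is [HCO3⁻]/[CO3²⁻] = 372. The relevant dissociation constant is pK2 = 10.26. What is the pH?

From K2 = [H⁺][CO3²⁻]/[HCO3⁻]:  pH = pK2 − log₁₀([HCO3⁻]/[CO3²⁻])
log₁₀(372) = +2.571
pH = 10.26 − (+2.571) = 7.69

pH = 7.69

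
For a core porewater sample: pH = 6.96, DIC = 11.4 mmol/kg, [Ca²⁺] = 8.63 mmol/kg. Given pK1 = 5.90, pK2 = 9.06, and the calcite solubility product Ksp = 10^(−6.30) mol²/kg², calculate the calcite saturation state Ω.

α₂ = 1 / (1 + [H⁺]/K2 + [H⁺]²/(K1K2)) = 1 / (1 + 10^+2.10 + 10^+1.04)
   = 1 / (1 + 125.89 + 10.965) = 1/137.86 = 0.007254
[CO3²⁻] = α₂ × DIC = 0.007254 × 11.4 = 0.08269 mmol/kg
Ksp = 10^(−6.30) = 5.012×10^-7
Ω = [Ca²⁺][CO3²⁻]/Ksp = (8.63×10^-3)(8.269×10^-5) / 5.012×10^-7 = 1.42

Ω = 1.42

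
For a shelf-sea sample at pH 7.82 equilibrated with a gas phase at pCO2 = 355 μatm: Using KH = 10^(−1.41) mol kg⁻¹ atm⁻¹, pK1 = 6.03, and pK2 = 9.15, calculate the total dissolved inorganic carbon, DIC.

DIC = 0.905 mmol/kg

[CO2*] = KH · pCO2 = 10^(−1.41) × 355×10^-6 = 1.381×10^-5 mol/kg
α₀ = 1/(1 + K1/[H⁺] + K1K2/[H⁺]²) = 1/(1 + 10^+1.79 + 10^+0.46) = 0.01526
DIC = [CO2*]/α₀ = 1.381×10^-5 / 0.01526 = 0.905 mmol/kg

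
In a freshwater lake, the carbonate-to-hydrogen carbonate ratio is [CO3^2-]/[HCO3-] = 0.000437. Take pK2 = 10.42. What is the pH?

From K2 = [H⁺][CO3^2-]/[HCO3-]:  pH = pK2 + log₁₀([CO3^2-]/[HCO3-])
log₁₀(0.000437) = -3.360
pH = 10.42 + (-3.360) = 7.06

pH = 7.06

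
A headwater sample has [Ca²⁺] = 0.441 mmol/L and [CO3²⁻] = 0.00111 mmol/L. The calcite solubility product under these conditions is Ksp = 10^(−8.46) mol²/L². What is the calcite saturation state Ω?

Ω = 0.141

Ksp = 10^(−8.46) = 3.467×10^-9
Ω = [Ca²⁺][CO3²⁻]/Ksp = (0.441×10^-3)(0.00111×10^-3) / 3.467×10^-9 = 0.141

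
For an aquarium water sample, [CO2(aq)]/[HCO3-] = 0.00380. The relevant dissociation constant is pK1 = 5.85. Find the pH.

pH = 8.27

From K1 = [H⁺][HCO3-]/[CO2(aq)]:  pH = pK1 − log₁₀([CO2(aq)]/[HCO3-])
log₁₀(0.00380) = -2.420
pH = 5.85 − (-2.420) = 8.27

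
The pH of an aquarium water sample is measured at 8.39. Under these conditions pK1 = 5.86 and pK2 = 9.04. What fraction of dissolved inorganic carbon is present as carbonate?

α₂ = 1 / (1 + [H⁺]/K2 + [H⁺]²/(K1K2)) = 1 / (1 + 10^+0.65 + 10^-1.88)
   = 1 / (1 + 4.4668 + 0.013183) = 1/5.4800 = 0.1825

α₂ = 0.182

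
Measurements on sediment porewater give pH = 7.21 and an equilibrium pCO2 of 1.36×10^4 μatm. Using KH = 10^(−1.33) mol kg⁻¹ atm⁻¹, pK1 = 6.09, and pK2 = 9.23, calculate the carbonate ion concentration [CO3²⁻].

[CO3²⁻] = 0.0801 mmol/kg

[CO2*] = KH · pCO2 = 10^(−1.33) × 1.36×10^4×10^-6 = 6.361×10^-4 mol/kg
α₀ = 1/(1 + K1/[H⁺] + K1K2/[H⁺]²) = 1/(1 + 10^+1.12 + 10^-0.90) = 0.06989
DIC = [CO2*]/α₀ = 6.361×10^-4 / 0.06989 = 9.102 mmol/kg
[CO3²⁻] = α₂·DIC; α₂ = 0.008798, so [CO3²⁻] = 0.008798 × 9.102 = 0.0801 mmol/kg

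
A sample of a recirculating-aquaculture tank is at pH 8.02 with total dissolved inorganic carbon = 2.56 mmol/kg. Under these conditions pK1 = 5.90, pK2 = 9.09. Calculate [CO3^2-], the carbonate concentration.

[CO3²⁻] = 0.199 mmol/kg

α₂ = 1 / (1 + [H⁺]/K2 + [H⁺]²/(K1K2)) = 1 / (1 + 10^+1.07 + 10^-1.05)
   = 1 / (1 + 11.749 + 0.089125) = 1/12.838 = 0.07789
[CO3²⁻] = α₂ × DIC = 0.07789 × 2.56 = 0.199 mmol/kg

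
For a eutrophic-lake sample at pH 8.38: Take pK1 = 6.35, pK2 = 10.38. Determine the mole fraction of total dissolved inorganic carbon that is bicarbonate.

α₁ = 1 / (1 + [H⁺]/K1 + K2/[H⁺]) = 1 / (1 + 10^-2.03 + 10^-2.00)
   = 1 / (1 + 0.0093325 + 0.010000) = 1/1.0193 = 0.9810

α₁ = 0.981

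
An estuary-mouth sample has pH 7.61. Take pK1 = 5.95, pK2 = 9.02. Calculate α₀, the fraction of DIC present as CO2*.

α₀ = 0.0206

α₀ = 1 / (1 + K1/[H⁺] + K1K2/[H⁺]²) = 1 / (1 + 10^+1.66 + 10^+0.25)
   = 1 / (1 + 45.709 + 1.7783) = 1/48.487 = 0.02062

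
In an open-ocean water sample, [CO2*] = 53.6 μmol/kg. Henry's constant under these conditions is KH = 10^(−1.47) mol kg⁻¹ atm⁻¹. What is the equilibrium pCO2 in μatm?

KH = 10^(−1.47) = 3.388×10^-2 mol kg⁻¹ atm⁻¹
pCO2 = [CO2*]/KH = 53.6×10^-6 / 3.388×10^-2 = 1.58×10^-3 atm = 1580 μatm

pCO2 = 1580 μatm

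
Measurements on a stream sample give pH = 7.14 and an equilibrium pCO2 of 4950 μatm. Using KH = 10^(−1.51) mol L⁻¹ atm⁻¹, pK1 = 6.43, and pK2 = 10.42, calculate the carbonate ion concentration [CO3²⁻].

[CO3²⁻] = 0.412 μmol/L

[CO2*] = KH · pCO2 = 10^(−1.51) × 4950×10^-6 = 1.530×10^-4 mol/L
α₀ = 1/(1 + K1/[H⁺] + K1K2/[H⁺]²) = 1/(1 + 10^+0.71 + 10^-2.57) = 0.1631
DIC = [CO2*]/α₀ = 1.530×10^-4 / 0.1631 = 0.9379 mmol/L
[CO3²⁻] = α₂·DIC; α₂ = 0.0004390, so [CO3²⁻] = 0.0004390 × 0.9379 = 0.000412 mmol/L = 0.412 μmol/L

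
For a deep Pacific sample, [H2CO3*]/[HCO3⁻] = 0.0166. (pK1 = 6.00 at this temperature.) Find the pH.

From K1 = [H⁺][HCO3⁻]/[H2CO3*]:  pH = pK1 − log₁₀([H2CO3*]/[HCO3⁻])
log₁₀(0.0166) = -1.780
pH = 6.00 − (-1.780) = 7.78

pH = 7.78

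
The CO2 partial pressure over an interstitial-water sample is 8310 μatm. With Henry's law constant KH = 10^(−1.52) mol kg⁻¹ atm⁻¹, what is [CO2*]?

KH = 10^(−1.52) = 3.020×10^-2 mol kg⁻¹ atm⁻¹
[CO2*] = KH · pCO2 = 3.020×10^-2 × 8310×10^-6 atm = 2.51×10^-4 mol/kg

[CO2*] = 251 μmol/kg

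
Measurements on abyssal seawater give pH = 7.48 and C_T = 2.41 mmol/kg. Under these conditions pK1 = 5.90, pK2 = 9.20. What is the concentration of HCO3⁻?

[HCO3⁻] = 2.31 mmol/kg

α₁ = 1 / (1 + [H⁺]/K1 + K2/[H⁺]) = 1 / (1 + 10^-1.58 + 10^-1.72)
   = 1 / (1 + 0.026303 + 0.019055) = 1/1.0454 = 0.9566
[HCO3⁻] = α₁ × DIC = 0.9566 × 2.41 = 2.31 mmol/kg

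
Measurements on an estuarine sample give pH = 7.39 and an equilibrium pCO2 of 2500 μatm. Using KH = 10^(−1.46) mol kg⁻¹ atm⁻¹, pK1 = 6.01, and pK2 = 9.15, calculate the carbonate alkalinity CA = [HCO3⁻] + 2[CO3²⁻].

CA = 2.15 mmol/kg

[CO2*] = KH · pCO2 = 10^(−1.46) × 2500×10^-6 = 8.668×10^-5 mol/kg
α₀ = 1/(1 + K1/[H⁺] + K1K2/[H⁺]²) = 1/(1 + 10^+1.38 + 10^-0.38) = 0.03936
DIC = [CO2*]/α₀ = 8.668×10^-5 / 0.03936 = 2.202 mmol/kg
CA = (α₁ + 2α₂)·DIC = (0.9442 + 2×0.01641) × 2.202 = 2.15 mmol/kg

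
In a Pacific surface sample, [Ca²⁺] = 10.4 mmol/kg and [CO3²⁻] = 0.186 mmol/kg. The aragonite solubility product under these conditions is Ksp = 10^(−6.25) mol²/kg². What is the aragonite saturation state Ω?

Ω = 3.44

Ksp = 10^(−6.25) = 5.623×10^-7
Ω = [Ca²⁺][CO3²⁻]/Ksp = (10.4×10^-3)(0.186×10^-3) / 5.623×10^-7 = 3.44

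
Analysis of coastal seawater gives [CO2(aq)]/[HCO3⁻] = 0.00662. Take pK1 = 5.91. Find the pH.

From K1 = [H⁺][HCO3⁻]/[CO2(aq)]:  pH = pK1 − log₁₀([CO2(aq)]/[HCO3⁻])
log₁₀(0.00662) = -2.179
pH = 5.91 − (-2.179) = 8.09

pH = 8.09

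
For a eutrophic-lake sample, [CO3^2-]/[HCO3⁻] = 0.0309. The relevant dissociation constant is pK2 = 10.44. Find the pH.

From K2 = [H⁺][CO3^2-]/[HCO3⁻]:  pH = pK2 + log₁₀([CO3^2-]/[HCO3⁻])
log₁₀(0.0309) = -1.510
pH = 10.44 + (-1.510) = 8.93

pH = 8.93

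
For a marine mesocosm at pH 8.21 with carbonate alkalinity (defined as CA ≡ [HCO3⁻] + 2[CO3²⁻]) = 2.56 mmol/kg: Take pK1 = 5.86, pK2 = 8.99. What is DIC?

DIC = 2.25 mmol/kg

CA = [HCO3⁻] + 2[CO3²⁻] = (α₁ + 2α₂)·DIC
At pH 8.21: [H⁺]/K1 = 10^-2.35 = 0.0044668, K2/[H⁺] = 10^-0.78 = 0.16596
α₁ = 1/(1 + 0.0044668 + 0.16596) = 1/1.1704 = 0.8544; α₂ = α₁·K2/[H⁺] = 0.1418
α₁ + 2α₂ = 1.1380
DIC = CA / (α₁ + 2α₂) = 2.56 / 1.1380 = 2.25 mmol/kg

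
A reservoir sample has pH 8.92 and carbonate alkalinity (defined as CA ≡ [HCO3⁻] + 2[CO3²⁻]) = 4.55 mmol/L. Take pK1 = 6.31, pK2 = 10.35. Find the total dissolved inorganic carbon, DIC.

DIC = 4.40 mmol/L

CA = [HCO3⁻] + 2[CO3²⁻] = (α₁ + 2α₂)·DIC
At pH 8.92: [H⁺]/K1 = 10^-2.61 = 0.0024547, K2/[H⁺] = 10^-1.43 = 0.037154
α₁ = 1/(1 + 0.0024547 + 0.037154) = 1/1.0396 = 0.9619; α₂ = α₁·K2/[H⁺] = 0.03574
α₁ + 2α₂ = 1.0334
DIC = CA / (α₁ + 2α₂) = 4.55 / 1.0334 = 4.40 mmol/L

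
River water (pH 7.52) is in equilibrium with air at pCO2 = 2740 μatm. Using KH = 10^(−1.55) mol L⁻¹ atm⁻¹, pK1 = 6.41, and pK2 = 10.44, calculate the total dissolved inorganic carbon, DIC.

[CO2*] = KH · pCO2 = 10^(−1.55) × 2740×10^-6 = 7.722×10^-5 mol/L
α₀ = 1/(1 + K1/[H⁺] + K1K2/[H⁺]²) = 1/(1 + 10^+1.11 + 10^-1.81) = 0.07195
DIC = [CO2*]/α₀ = 7.722×10^-5 / 0.07195 = 1.07 mmol/L

DIC = 1.07 mmol/L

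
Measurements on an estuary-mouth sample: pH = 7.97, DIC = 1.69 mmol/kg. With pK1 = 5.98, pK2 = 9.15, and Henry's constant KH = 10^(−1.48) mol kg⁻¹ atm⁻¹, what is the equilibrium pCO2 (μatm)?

α₀ = 1 / (1 + K1/[H⁺] + K1K2/[H⁺]²) = 1 / (1 + 10^+1.99 + 10^+0.81)
   = 1 / (1 + 97.724 + 6.4565) = 1/105.18 = 0.009507
[CO2*] = α₀ × DIC = 0.009507 × 1.69 = 0.01607 mmol/kg = 16.07 μmol/kg
pCO2 = [CO2*]/KH = 1.607×10^-5 / 3.311×10^-2 = 485 μatm

pCO2 = 485 μatm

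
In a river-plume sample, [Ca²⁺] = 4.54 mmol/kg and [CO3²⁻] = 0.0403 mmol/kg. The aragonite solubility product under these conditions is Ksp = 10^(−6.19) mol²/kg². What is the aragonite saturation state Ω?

Ω = 0.283

Ksp = 10^(−6.19) = 6.457×10^-7
Ω = [Ca²⁺][CO3²⁻]/Ksp = (4.54×10^-3)(0.0403×10^-3) / 6.457×10^-7 = 0.283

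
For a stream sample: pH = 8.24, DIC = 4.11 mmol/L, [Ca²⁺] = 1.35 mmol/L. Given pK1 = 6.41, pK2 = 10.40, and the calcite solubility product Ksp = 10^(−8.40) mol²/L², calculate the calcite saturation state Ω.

α₂ = 1 / (1 + [H⁺]/K2 + [H⁺]²/(K1K2)) = 1 / (1 + 10^+2.16 + 10^+0.33)
   = 1 / (1 + 144.54 + 2.1380) = 1/147.68 = 0.006771
[CO3²⁻] = α₂ × DIC = 0.006771 × 4.11 = 0.02783 mmol/L
Ksp = 10^(−8.40) = 3.981×10^-9
Ω = [Ca²⁺][CO3²⁻]/Ksp = (1.35×10^-3)(2.783×10^-5) / 3.981×10^-9 = 9.44

Ω = 9.44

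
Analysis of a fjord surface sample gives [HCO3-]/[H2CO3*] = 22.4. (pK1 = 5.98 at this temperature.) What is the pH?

pH = 7.33

From K1 = [H⁺][HCO3-]/[H2CO3*]:  pH = pK1 + log₁₀([HCO3-]/[H2CO3*])
log₁₀(22.4) = +1.350
pH = 5.98 + (+1.350) = 7.33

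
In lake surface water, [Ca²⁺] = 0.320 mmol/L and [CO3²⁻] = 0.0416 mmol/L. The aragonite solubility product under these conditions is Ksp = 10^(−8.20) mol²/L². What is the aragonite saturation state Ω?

Ω = 2.11

Ksp = 10^(−8.20) = 6.310×10^-9
Ω = [Ca²⁺][CO3²⁻]/Ksp = (0.320×10^-3)(0.0416×10^-3) / 6.310×10^-9 = 2.11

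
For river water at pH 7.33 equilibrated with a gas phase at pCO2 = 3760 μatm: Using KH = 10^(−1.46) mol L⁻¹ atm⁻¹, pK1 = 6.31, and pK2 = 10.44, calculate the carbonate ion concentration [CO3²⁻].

[CO2*] = KH · pCO2 = 10^(−1.46) × 3760×10^-6 = 1.304×10^-4 mol/L
α₀ = 1/(1 + K1/[H⁺] + K1K2/[H⁺]²) = 1/(1 + 10^+1.02 + 10^-2.09) = 0.08711
DIC = [CO2*]/α₀ = 1.304×10^-4 / 0.08711 = 1.497 mmol/L
[CO3²⁻] = α₂·DIC; α₂ = 0.0007081, so [CO3²⁻] = 0.0007081 × 1.497 = 0.00106 mmol/L = 1.06 μmol/L

[CO3²⁻] = 1.06 μmol/L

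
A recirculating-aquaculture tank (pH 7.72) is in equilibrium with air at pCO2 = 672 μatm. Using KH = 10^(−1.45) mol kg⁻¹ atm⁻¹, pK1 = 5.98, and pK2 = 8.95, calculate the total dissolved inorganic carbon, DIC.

[CO2*] = KH · pCO2 = 10^(−1.45) × 672×10^-6 = 2.384×10^-5 mol/kg
α₀ = 1/(1 + K1/[H⁺] + K1K2/[H⁺]²) = 1/(1 + 10^+1.74 + 10^+0.51) = 0.01689
DIC = [CO2*]/α₀ = 2.384×10^-5 / 0.01689 = 1.41 mmol/kg

DIC = 1.41 mmol/kg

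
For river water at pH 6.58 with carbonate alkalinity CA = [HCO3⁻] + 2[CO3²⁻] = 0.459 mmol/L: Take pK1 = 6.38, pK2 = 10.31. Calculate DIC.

CA = [HCO3⁻] + 2[CO3²⁻] = (α₁ + 2α₂)·DIC
At pH 6.58: [H⁺]/K1 = 10^-0.20 = 0.63096, K2/[H⁺] = 10^-3.73 = 0.00018621
α₁ = 1/(1 + 0.63096 + 0.00018621) = 1/1.6311 = 0.6131; α₂ = α₁·K2/[H⁺] = 0.0001142
α₁ + 2α₂ = 0.6133
DIC = CA / (α₁ + 2α₂) = 0.459 / 0.6133 = 0.748 mmol/L

DIC = 0.748 mmol/L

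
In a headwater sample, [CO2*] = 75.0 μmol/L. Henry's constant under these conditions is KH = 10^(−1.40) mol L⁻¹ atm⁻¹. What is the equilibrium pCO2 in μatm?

KH = 10^(−1.40) = 3.981×10^-2 mol L⁻¹ atm⁻¹
pCO2 = [CO2*]/KH = 75.0×10^-6 / 3.981×10^-2 = 1.88×10^-3 atm = 1880 μatm

pCO2 = 1880 μatm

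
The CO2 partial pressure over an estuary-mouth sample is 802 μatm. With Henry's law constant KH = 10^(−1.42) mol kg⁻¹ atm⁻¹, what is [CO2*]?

[CO2*] = 30.5 μmol/kg

KH = 10^(−1.42) = 3.802×10^-2 mol kg⁻¹ atm⁻¹
[CO2*] = KH · pCO2 = 3.802×10^-2 × 802×10^-6 atm = 3.05×10^-5 mol/kg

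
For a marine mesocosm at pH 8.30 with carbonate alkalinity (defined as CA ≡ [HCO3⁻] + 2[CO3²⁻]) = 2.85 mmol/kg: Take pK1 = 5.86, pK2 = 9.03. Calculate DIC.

CA = [HCO3⁻] + 2[CO3²⁻] = (α₁ + 2α₂)·DIC
At pH 8.30: [H⁺]/K1 = 10^-2.44 = 0.0036308, K2/[H⁺] = 10^-0.73 = 0.18621
α₁ = 1/(1 + 0.0036308 + 0.18621) = 1/1.1898 = 0.8404; α₂ = α₁·K2/[H⁺] = 0.1565
α₁ + 2α₂ = 1.1534
DIC = CA / (α₁ + 2α₂) = 2.85 / 1.1534 = 2.47 mmol/kg

DIC = 2.47 mmol/kg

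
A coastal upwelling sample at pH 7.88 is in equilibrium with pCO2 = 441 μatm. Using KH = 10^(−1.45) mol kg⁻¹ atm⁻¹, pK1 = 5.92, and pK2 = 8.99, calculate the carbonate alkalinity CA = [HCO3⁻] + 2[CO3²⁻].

CA = 1.65 mmol/kg

[CO2*] = KH · pCO2 = 10^(−1.45) × 441×10^-6 = 1.565×10^-5 mol/kg
α₀ = 1/(1 + K1/[H⁺] + K1K2/[H⁺]²) = 1/(1 + 10^+1.96 + 10^+0.85) = 0.01007
DIC = [CO2*]/α₀ = 1.565×10^-5 / 0.01007 = 1.553 mmol/kg
CA = (α₁ + 2α₂)·DIC = (0.9186 + 2×0.07131) × 1.553 = 1.65 mmol/kg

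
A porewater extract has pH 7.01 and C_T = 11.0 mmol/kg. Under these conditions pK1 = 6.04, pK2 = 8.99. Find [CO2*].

α₀ = 1 / (1 + K1/[H⁺] + K1K2/[H⁺]²) = 1 / (1 + 10^+0.97 + 10^-1.01)
   = 1 / (1 + 9.3325 + 0.097724) = 1/10.430 = 0.09587
[CO2*] = α₀ × DIC = 0.09587 × 11.0 = 1.05 mmol/kg

[CO2*] = 1.05 mmol/kg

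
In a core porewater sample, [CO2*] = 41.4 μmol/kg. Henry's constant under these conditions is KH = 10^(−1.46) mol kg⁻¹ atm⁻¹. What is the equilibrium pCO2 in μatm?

pCO2 = 1190 μatm

KH = 10^(−1.46) = 3.467×10^-2 mol kg⁻¹ atm⁻¹
pCO2 = [CO2*]/KH = 41.4×10^-6 / 3.467×10^-2 = 1.19×10^-3 atm = 1190 μatm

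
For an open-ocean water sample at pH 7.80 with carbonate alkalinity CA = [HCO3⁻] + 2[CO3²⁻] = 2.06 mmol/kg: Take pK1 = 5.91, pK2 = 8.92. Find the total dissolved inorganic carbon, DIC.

CA = [HCO3⁻] + 2[CO3²⁻] = (α₁ + 2α₂)·DIC
At pH 7.80: [H⁺]/K1 = 10^-1.89 = 0.012882, K2/[H⁺] = 10^-1.12 = 0.075858
α₁ = 1/(1 + 0.012882 + 0.075858) = 1/1.0887 = 0.9185; α₂ = α₁·K2/[H⁺] = 0.06967
α₁ + 2α₂ = 1.0578
DIC = CA / (α₁ + 2α₂) = 2.06 / 1.0578 = 1.95 mmol/kg

DIC = 1.95 mmol/kg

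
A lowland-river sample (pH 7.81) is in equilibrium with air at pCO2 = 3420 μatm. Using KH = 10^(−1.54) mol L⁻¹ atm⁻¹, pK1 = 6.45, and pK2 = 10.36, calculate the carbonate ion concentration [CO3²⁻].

[CO3²⁻] = 6.37 μmol/L

[CO2*] = KH · pCO2 = 10^(−1.54) × 3420×10^-6 = 9.863×10^-5 mol/L
α₀ = 1/(1 + K1/[H⁺] + K1K2/[H⁺]²) = 1/(1 + 10^+1.36 + 10^-1.19) = 0.04171
DIC = [CO2*]/α₀ = 9.863×10^-5 / 0.04171 = 2.365 mmol/L
[CO3²⁻] = α₂·DIC; α₂ = 0.002693, so [CO3²⁻] = 0.002693 × 2.365 = 0.00637 mmol/L = 6.37 μmol/L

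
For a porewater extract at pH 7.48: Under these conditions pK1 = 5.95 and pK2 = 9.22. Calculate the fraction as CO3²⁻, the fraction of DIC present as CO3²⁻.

α₂ = 1 / (1 + [H⁺]/K2 + [H⁺]²/(K1K2)) = 1 / (1 + 10^+1.74 + 10^+0.21)
   = 1 / (1 + 54.954 + 1.6218) = 1/57.576 = 0.01737

α₂ = 0.0174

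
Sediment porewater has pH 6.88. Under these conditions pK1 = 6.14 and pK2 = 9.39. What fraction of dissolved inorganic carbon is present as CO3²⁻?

α₂ = 0.00261

α₂ = 1 / (1 + [H⁺]/K2 + [H⁺]²/(K1K2)) = 1 / (1 + 10^+2.51 + 10^+1.77)
   = 1 / (1 + 323.59 + 58.884) = 1/383.48 = 0.002608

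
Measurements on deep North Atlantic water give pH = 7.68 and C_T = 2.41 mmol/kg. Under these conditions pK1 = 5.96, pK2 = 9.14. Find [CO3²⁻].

α₂ = 1 / (1 + [H⁺]/K2 + [H⁺]²/(K1K2)) = 1 / (1 + 10^+1.46 + 10^-0.26)
   = 1 / (1 + 28.840 + 0.54954) = 1/30.390 = 0.03291
[CO3²⁻] = α₂ × DIC = 0.03291 × 2.41 = 0.0793 mmol/kg

[CO3²⁻] = 0.0793 mmol/kg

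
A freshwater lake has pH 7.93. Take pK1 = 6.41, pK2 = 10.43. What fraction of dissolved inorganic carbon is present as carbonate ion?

α₂ = 0.00306

α₂ = 1 / (1 + [H⁺]/K2 + [H⁺]²/(K1K2)) = 1 / (1 + 10^+2.50 + 10^+0.98)
   = 1 / (1 + 316.23 + 9.5499) = 1/326.78 = 0.003060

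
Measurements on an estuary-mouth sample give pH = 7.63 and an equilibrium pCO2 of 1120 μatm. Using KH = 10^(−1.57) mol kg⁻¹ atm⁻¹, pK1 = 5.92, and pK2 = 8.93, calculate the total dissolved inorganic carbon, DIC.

DIC = 1.65 mmol/kg

[CO2*] = KH · pCO2 = 10^(−1.57) × 1120×10^-6 = 3.015×10^-5 mol/kg
α₀ = 1/(1 + K1/[H⁺] + K1K2/[H⁺]²) = 1/(1 + 10^+1.71 + 10^+0.41) = 0.01823
DIC = [CO2*]/α₀ = 3.015×10^-5 / 0.01823 = 1.65 mmol/kg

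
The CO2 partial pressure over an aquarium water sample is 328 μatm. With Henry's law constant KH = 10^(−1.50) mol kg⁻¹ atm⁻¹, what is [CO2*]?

[CO2*] = 10.4 μmol/kg

KH = 10^(−1.50) = 3.162×10^-2 mol kg⁻¹ atm⁻¹
[CO2*] = KH · pCO2 = 3.162×10^-2 × 328×10^-6 atm = 1.04×10^-5 mol/kg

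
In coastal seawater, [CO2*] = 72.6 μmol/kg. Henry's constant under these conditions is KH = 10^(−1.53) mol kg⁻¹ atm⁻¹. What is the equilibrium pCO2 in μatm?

pCO2 = 2460 μatm

KH = 10^(−1.53) = 2.951×10^-2 mol kg⁻¹ atm⁻¹
pCO2 = [CO2*]/KH = 72.6×10^-6 / 2.951×10^-2 = 2.46×10^-3 atm = 2460 μatm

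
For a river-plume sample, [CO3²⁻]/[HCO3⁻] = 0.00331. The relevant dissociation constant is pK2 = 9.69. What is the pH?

pH = 7.21

From K2 = [H⁺][CO3²⁻]/[HCO3⁻]:  pH = pK2 + log₁₀([CO3²⁻]/[HCO3⁻])
log₁₀(0.00331) = -2.480
pH = 9.69 + (-2.480) = 7.21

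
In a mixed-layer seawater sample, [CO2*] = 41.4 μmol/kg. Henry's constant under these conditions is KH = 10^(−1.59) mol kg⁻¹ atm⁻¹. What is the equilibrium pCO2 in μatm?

KH = 10^(−1.59) = 2.570×10^-2 mol kg⁻¹ atm⁻¹
pCO2 = [CO2*]/KH = 41.4×10^-6 / 2.570×10^-2 = 1.61×10^-3 atm = 1610 μatm

pCO2 = 1610 μatm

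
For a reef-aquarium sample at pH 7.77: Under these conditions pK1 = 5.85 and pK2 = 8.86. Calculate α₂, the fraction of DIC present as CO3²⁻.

α₂ = 1 / (1 + [H⁺]/K2 + [H⁺]²/(K1K2)) = 1 / (1 + 10^+1.09 + 10^-0.83)
   = 1 / (1 + 12.303 + 0.14791) = 1/13.451 = 0.07435

α₂ = 0.0743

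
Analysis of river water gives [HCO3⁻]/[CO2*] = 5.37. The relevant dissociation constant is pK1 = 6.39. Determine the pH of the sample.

From K1 = [H⁺][HCO3⁻]/[CO2*]:  pH = pK1 + log₁₀([HCO3⁻]/[CO2*])
log₁₀(5.37) = +0.730
pH = 6.39 + (+0.730) = 7.12

pH = 7.12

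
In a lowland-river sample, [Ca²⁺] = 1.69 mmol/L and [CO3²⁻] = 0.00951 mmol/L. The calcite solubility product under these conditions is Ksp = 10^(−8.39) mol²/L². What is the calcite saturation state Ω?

Ω = 3.95

Ksp = 10^(−8.39) = 4.074×10^-9
Ω = [Ca²⁺][CO3²⁻]/Ksp = (1.69×10^-3)(0.00951×10^-3) / 4.074×10^-9 = 3.95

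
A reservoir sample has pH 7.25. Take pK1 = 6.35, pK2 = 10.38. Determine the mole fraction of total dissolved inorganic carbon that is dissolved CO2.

α₀ = 1 / (1 + K1/[H⁺] + K1K2/[H⁺]²) = 1 / (1 + 10^+0.90 + 10^-2.23)
   = 1 / (1 + 7.9433 + 0.0058884) = 1/8.9492 = 0.1117

α₀ = 0.112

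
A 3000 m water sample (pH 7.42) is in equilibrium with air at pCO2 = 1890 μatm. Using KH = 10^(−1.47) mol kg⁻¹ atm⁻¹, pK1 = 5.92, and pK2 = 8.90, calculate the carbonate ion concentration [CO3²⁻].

[CO3²⁻] = 0.0671 mmol/kg

[CO2*] = KH · pCO2 = 10^(−1.47) × 1890×10^-6 = 6.404×10^-5 mol/kg
α₀ = 1/(1 + K1/[H⁺] + K1K2/[H⁺]²) = 1/(1 + 10^+1.50 + 10^+0.02) = 0.02970
DIC = [CO2*]/α₀ = 6.404×10^-5 / 0.02970 = 2.156 mmol/kg
[CO3²⁻] = α₂·DIC; α₂ = 0.03110, so [CO3²⁻] = 0.03110 × 2.156 = 0.0671 mmol/kg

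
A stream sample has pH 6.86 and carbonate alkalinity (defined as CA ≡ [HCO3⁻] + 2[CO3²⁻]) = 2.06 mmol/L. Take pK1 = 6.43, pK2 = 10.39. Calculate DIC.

CA = [HCO3⁻] + 2[CO3²⁻] = (α₁ + 2α₂)·DIC
At pH 6.86: [H⁺]/K1 = 10^-0.43 = 0.37154, K2/[H⁺] = 10^-3.53 = 0.00029512
α₁ = 1/(1 + 0.37154 + 0.00029512) = 1/1.3718 = 0.7290; α₂ = α₁·K2/[H⁺] = 0.0002151
α₁ + 2α₂ = 0.7294
DIC = CA / (α₁ + 2α₂) = 2.06 / 0.7294 = 2.82 mmol/L

DIC = 2.82 mmol/L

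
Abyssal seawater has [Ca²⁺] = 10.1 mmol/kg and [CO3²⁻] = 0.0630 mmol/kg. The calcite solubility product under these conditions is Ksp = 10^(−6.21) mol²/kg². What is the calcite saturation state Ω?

Ω = 1.03

Ksp = 10^(−6.21) = 6.166×10^-7
Ω = [Ca²⁺][CO3²⁻]/Ksp = (10.1×10^-3)(0.0630×10^-3) / 6.166×10^-7 = 1.03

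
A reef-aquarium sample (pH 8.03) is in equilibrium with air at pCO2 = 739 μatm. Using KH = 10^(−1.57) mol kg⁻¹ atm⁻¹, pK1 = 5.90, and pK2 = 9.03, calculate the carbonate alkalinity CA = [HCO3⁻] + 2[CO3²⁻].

CA = 3.22 mmol/kg

[CO2*] = KH · pCO2 = 10^(−1.57) × 739×10^-6 = 1.989×10^-5 mol/kg
α₀ = 1/(1 + K1/[H⁺] + K1K2/[H⁺]²) = 1/(1 + 10^+2.13 + 10^+1.13) = 0.006694
DIC = [CO2*]/α₀ = 1.989×10^-5 / 0.006694 = 2.971 mmol/kg
CA = (α₁ + 2α₂)·DIC = (0.9030 + 2×0.09030) × 2.971 = 3.22 mmol/kg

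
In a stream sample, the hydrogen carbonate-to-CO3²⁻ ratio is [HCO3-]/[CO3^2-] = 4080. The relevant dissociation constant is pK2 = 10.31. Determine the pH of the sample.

From K2 = [H⁺][CO3^2-]/[HCO3-]:  pH = pK2 − log₁₀([HCO3-]/[CO3^2-])
log₁₀(4080) = +3.611
pH = 10.31 − (+3.611) = 6.70

pH = 6.70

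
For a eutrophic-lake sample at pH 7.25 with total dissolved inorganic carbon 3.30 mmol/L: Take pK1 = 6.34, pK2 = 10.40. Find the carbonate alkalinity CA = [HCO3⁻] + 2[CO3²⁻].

CA = [HCO3⁻] + 2[CO3²⁻] = (α₁ + 2α₂)·DIC
At pH 7.25: [H⁺]/K1 = 10^-0.91 = 0.12303, K2/[H⁺] = 10^-3.15 = 0.00070795
α₁ = 1/(1 + 0.12303 + 0.00070795) = 1/1.1237 = 0.8899; α₂ = α₁·K2/[H⁺] = 0.0006300
α₁ + 2α₂ = 0.8911
CA = 0.8911 × 3.30 = 2.94 mmol/L

CA = 2.94 mmol/L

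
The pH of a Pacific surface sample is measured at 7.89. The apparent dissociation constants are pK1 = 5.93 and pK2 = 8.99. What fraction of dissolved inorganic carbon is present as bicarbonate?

α₁ = 0.917

α₁ = 1 / (1 + [H⁺]/K1 + K2/[H⁺]) = 1 / (1 + 10^-1.96 + 10^-1.10)
   = 1 / (1 + 0.010965 + 0.079433) = 1/1.0904 = 0.9171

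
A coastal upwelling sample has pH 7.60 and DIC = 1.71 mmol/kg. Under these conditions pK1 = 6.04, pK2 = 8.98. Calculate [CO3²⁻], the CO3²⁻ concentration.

α₂ = 1 / (1 + [H⁺]/K2 + [H⁺]²/(K1K2)) = 1 / (1 + 10^+1.38 + 10^-0.18)
   = 1 / (1 + 23.988 + 0.66069) = 1/25.649 = 0.03899
[CO3²⁻] = α₂ × DIC = 0.03899 × 1.71 = 0.0667 mmol/kg

[CO3²⁻] = 0.0667 mmol/kg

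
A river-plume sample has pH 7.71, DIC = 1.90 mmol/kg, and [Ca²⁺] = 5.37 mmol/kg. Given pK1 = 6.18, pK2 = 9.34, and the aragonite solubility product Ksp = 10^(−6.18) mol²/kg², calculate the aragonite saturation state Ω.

Ω = 0.344

α₂ = 1 / (1 + [H⁺]/K2 + [H⁺]²/(K1K2)) = 1 / (1 + 10^+1.63 + 10^+0.10)
   = 1 / (1 + 42.658 + 1.2589) = 1/44.917 = 0.02226
[CO3²⁻] = α₂ × DIC = 0.02226 × 1.90 = 0.04230 mmol/kg
Ksp = 10^(−6.18) = 6.607×10^-7
Ω = [Ca²⁺][CO3²⁻]/Ksp = (5.37×10^-3)(4.230×10^-5) / 6.607×10^-7 = 0.344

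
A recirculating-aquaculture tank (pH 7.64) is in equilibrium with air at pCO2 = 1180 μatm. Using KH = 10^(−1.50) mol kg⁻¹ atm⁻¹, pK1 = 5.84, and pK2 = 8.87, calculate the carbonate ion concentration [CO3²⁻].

[CO3²⁻] = 0.139 mmol/kg

[CO2*] = KH · pCO2 = 10^(−1.50) × 1180×10^-6 = 3.731×10^-5 mol/kg
α₀ = 1/(1 + K1/[H⁺] + K1K2/[H⁺]²) = 1/(1 + 10^+1.80 + 10^+0.57) = 0.01475
DIC = [CO2*]/α₀ = 3.731×10^-5 / 0.01475 = 2.530 mmol/kg
[CO3²⁻] = α₂·DIC; α₂ = 0.05479, so [CO3²⁻] = 0.05479 × 2.530 = 0.139 mmol/kg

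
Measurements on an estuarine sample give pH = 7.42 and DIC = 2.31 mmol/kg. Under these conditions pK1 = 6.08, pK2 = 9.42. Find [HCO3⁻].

[HCO3⁻] = 2.19 mmol/kg

α₁ = 1 / (1 + [H⁺]/K1 + K2/[H⁺]) = 1 / (1 + 10^-1.34 + 10^-2.00)
   = 1 / (1 + 0.045709 + 0.010000) = 1/1.0557 = 0.9472
[HCO3⁻] = α₁ × DIC = 0.9472 × 2.31 = 2.19 mmol/kg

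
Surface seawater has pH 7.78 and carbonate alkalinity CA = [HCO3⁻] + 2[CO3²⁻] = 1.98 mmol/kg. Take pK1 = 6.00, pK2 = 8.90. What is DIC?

DIC = 1.88 mmol/kg

CA = [HCO3⁻] + 2[CO3²⁻] = (α₁ + 2α₂)·DIC
At pH 7.78: [H⁺]/K1 = 10^-1.78 = 0.016596, K2/[H⁺] = 10^-1.12 = 0.075858
α₁ = 1/(1 + 0.016596 + 0.075858) = 1/1.0925 = 0.9154; α₂ = α₁·K2/[H⁺] = 0.06944
α₁ + 2α₂ = 1.0542
DIC = CA / (α₁ + 2α₂) = 1.98 / 1.0542 = 1.88 mmol/kg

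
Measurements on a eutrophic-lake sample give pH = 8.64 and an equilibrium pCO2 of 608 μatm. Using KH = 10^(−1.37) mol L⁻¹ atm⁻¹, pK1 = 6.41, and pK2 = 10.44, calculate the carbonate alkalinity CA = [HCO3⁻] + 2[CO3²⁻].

[CO2*] = KH · pCO2 = 10^(−1.37) × 608×10^-6 = 2.594×10^-5 mol/L
α₀ = 1/(1 + K1/[H⁺] + K1K2/[H⁺]²) = 1/(1 + 10^+2.23 + 10^+0.43) = 0.005763
DIC = [CO2*]/α₀ = 2.594×10^-5 / 0.005763 = 4.500 mmol/L
CA = (α₁ + 2α₂)·DIC = (0.9787 + 2×0.01551) × 4.500 = 4.54 mmol/L

CA = 4.54 mmol/L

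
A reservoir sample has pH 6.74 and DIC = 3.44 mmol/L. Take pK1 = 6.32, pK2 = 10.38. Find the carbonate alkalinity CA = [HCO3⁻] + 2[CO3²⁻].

CA = 2.49 mmol/L

CA = [HCO3⁻] + 2[CO3²⁻] = (α₁ + 2α₂)·DIC
At pH 6.74: [H⁺]/K1 = 10^-0.42 = 0.38019, K2/[H⁺] = 10^-3.64 = 0.00022909
α₁ = 1/(1 + 0.38019 + 0.00022909) = 1/1.3804 = 0.7244; α₂ = α₁·K2/[H⁺] = 0.0001660
α₁ + 2α₂ = 0.7247
CA = 0.7247 × 3.44 = 2.49 mmol/L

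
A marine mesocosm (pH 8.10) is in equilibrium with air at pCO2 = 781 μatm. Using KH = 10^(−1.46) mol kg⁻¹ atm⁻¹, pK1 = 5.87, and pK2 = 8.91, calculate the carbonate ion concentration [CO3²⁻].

[CO2*] = KH · pCO2 = 10^(−1.46) × 781×10^-6 = 2.708×10^-5 mol/kg
α₀ = 1/(1 + K1/[H⁺] + K1K2/[H⁺]²) = 1/(1 + 10^+2.23 + 10^+1.42) = 0.005073
DIC = [CO2*]/α₀ = 2.708×10^-5 / 0.005073 = 5.338 mmol/kg
[CO3²⁻] = α₂·DIC; α₂ = 0.1334, so [CO3²⁻] = 0.1334 × 5.338 = 0.712 mmol/kg

[CO3²⁻] = 0.712 mmol/kg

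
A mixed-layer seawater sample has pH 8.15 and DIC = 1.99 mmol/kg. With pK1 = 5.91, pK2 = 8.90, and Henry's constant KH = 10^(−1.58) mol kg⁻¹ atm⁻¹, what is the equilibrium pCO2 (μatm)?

pCO2 = 368 μatm

α₀ = 1 / (1 + K1/[H⁺] + K1K2/[H⁺]²) = 1 / (1 + 10^+2.24 + 10^+1.49)
   = 1 / (1 + 173.78 + 30.903) = 1/205.68 = 0.004862
[CO2*] = α₀ × DIC = 0.004862 × 1.99 = 0.009675 mmol/kg = 9.675 μmol/kg
pCO2 = [CO2*]/KH = 9.675×10^-6 / 2.630×10^-2 = 368 μatm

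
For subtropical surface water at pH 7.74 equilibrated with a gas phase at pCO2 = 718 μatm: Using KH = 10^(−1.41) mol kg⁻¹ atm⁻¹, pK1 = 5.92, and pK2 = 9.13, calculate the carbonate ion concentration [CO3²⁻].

[CO2*] = KH · pCO2 = 10^(−1.41) × 718×10^-6 = 2.793×10^-5 mol/kg
α₀ = 1/(1 + K1/[H⁺] + K1K2/[H⁺]²) = 1/(1 + 10^+1.82 + 10^+0.43) = 0.01433
DIC = [CO2*]/α₀ = 2.793×10^-5 / 0.01433 = 1.949 mmol/kg
[CO3²⁻] = α₂·DIC; α₂ = 0.03858, so [CO3²⁻] = 0.03858 × 1.949 = 0.0752 mmol/kg

[CO3²⁻] = 0.0752 mmol/kg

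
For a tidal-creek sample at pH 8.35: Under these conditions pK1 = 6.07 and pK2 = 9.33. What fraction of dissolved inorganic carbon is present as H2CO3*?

α₀ = 1 / (1 + K1/[H⁺] + K1K2/[H⁺]²) = 1 / (1 + 10^+2.28 + 10^+1.30)
   = 1 / (1 + 190.55 + 19.953) = 1/211.50 = 0.004728

α₀ = 0.00473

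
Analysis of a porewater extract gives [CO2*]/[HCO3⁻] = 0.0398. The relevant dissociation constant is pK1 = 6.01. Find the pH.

From K1 = [H⁺][HCO3⁻]/[CO2*]:  pH = pK1 − log₁₀([CO2*]/[HCO3⁻])
log₁₀(0.0398) = -1.400
pH = 6.01 − (-1.400) = 7.41

pH = 7.41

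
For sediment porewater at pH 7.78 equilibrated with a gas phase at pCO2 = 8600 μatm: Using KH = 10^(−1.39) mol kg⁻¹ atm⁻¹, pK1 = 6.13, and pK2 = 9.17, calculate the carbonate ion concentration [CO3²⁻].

[CO3²⁻] = 0.638 mmol/kg

[CO2*] = KH · pCO2 = 10^(−1.39) × 8600×10^-6 = 3.503×10^-4 mol/kg
α₀ = 1/(1 + K1/[H⁺] + K1K2/[H⁺]²) = 1/(1 + 10^+1.65 + 10^+0.26) = 0.02106
DIC = [CO2*]/α₀ = 3.503×10^-4 / 0.02106 = 16.64 mmol/kg
[CO3²⁻] = α₂·DIC; α₂ = 0.03832, so [CO3²⁻] = 0.03832 × 16.64 = 0.638 mmol/kg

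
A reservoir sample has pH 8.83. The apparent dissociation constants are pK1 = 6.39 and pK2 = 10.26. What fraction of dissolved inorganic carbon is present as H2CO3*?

α₀ = 1 / (1 + K1/[H⁺] + K1K2/[H⁺]²) = 1 / (1 + 10^+2.44 + 10^+1.01)
   = 1 / (1 + 275.42 + 10.233) = 1/286.66 = 0.003489

α₀ = 0.00349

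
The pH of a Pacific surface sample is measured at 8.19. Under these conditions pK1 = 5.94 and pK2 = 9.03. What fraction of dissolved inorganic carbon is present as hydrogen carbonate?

α₁ = 1 / (1 + [H⁺]/K1 + K2/[H⁺]) = 1 / (1 + 10^-2.25 + 10^-0.84)
   = 1 / (1 + 0.0056234 + 0.14454) = 1/1.1502 = 0.8694

α₁ = 0.869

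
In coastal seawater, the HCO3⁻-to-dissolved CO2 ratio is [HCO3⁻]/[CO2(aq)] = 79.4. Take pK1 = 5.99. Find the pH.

pH = 7.89

From K1 = [H⁺][HCO3⁻]/[CO2(aq)]:  pH = pK1 + log₁₀([HCO3⁻]/[CO2(aq)])
log₁₀(79.4) = +1.900
pH = 5.99 + (+1.900) = 7.89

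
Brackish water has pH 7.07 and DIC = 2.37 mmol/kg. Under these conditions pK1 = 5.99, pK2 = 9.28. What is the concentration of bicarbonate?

[HCO3⁻] = 2.18 mmol/kg

α₁ = 1 / (1 + [H⁺]/K1 + K2/[H⁺]) = 1 / (1 + 10^-1.08 + 10^-2.21)
   = 1 / (1 + 0.083176 + 0.0061660) = 1/1.0893 = 0.9180
[HCO3⁻] = α₁ × DIC = 0.9180 × 2.37 = 2.18 mmol/kg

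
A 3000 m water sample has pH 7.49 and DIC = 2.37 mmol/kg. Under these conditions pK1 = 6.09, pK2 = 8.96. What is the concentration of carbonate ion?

[CO3²⁻] = 0.0748 mmol/kg

α₂ = 1 / (1 + [H⁺]/K2 + [H⁺]²/(K1K2)) = 1 / (1 + 10^+1.47 + 10^+0.07)
   = 1 / (1 + 29.512 + 1.1749) = 1/31.687 = 0.03156
[CO3²⁻] = α₂ × DIC = 0.03156 × 2.37 = 0.0748 mmol/kg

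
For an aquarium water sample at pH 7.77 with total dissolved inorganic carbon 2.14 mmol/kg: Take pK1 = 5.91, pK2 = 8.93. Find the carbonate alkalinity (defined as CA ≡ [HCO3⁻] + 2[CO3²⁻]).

CA = [HCO3⁻] + 2[CO3²⁻] = (α₁ + 2α₂)·DIC
At pH 7.77: [H⁺]/K1 = 10^-1.86 = 0.013804, K2/[H⁺] = 10^-1.16 = 0.069183
α₁ = 1/(1 + 0.013804 + 0.069183) = 1/1.0830 = 0.9234; α₂ = α₁·K2/[H⁺] = 0.06388
α₁ + 2α₂ = 1.0511
CA = 1.0511 × 2.14 = 2.25 mmol/kg

CA = 2.25 mmol/kg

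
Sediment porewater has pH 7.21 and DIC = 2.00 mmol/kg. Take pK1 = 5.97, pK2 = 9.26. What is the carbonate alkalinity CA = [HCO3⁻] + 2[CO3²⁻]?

CA = 1.91 mmol/kg

CA = [HCO3⁻] + 2[CO3²⁻] = (α₁ + 2α₂)·DIC
At pH 7.21: [H⁺]/K1 = 10^-1.24 = 0.057544, K2/[H⁺] = 10^-2.05 = 0.0089125
α₁ = 1/(1 + 0.057544 + 0.0089125) = 1/1.0665 = 0.9377; α₂ = α₁·K2/[H⁺] = 0.008357
α₁ + 2α₂ = 0.9544
CA = 0.9544 × 2.00 = 1.91 mmol/kg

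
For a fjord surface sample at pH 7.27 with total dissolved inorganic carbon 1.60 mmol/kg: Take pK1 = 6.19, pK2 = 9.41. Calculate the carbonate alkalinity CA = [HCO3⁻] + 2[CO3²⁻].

CA = 1.49 mmol/kg

CA = [HCO3⁻] + 2[CO3²⁻] = (α₁ + 2α₂)·DIC
At pH 7.27: [H⁺]/K1 = 10^-1.08 = 0.083176, K2/[H⁺] = 10^-2.14 = 0.0072444
α₁ = 1/(1 + 0.083176 + 0.0072444) = 1/1.0904 = 0.9171; α₂ = α₁·K2/[H⁺] = 0.006644
α₁ + 2α₂ = 0.9304
CA = 0.9304 × 1.60 = 1.49 mmol/kg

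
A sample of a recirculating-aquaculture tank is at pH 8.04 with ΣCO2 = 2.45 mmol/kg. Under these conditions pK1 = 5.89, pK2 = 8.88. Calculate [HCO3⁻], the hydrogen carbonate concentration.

α₁ = 1 / (1 + [H⁺]/K1 + K2/[H⁺]) = 1 / (1 + 10^-2.15 + 10^-0.84)
   = 1 / (1 + 0.0070795 + 0.14454) = 1/1.1516 = 0.8683
[HCO3⁻] = α₁ × DIC = 0.8683 × 2.45 = 2.13 mmol/kg

[HCO3⁻] = 2.13 mmol/kg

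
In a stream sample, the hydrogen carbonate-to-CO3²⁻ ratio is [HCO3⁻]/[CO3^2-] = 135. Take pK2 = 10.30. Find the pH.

pH = 8.17

From K2 = [H⁺][CO3^2-]/[HCO3⁻]:  pH = pK2 − log₁₀([HCO3⁻]/[CO3^2-])
log₁₀(135) = +2.130
pH = 10.30 − (+2.130) = 8.17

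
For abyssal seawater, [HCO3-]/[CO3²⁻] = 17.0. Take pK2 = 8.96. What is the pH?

From K2 = [H⁺][CO3²⁻]/[HCO3-]:  pH = pK2 − log₁₀([HCO3-]/[CO3²⁻])
log₁₀(17.0) = +1.230
pH = 8.96 − (+1.230) = 7.73

pH = 7.73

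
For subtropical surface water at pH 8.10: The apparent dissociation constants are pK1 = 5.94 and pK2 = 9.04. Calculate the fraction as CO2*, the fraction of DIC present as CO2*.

α₀ = 0.00617

α₀ = 1 / (1 + K1/[H⁺] + K1K2/[H⁺]²) = 1 / (1 + 10^+2.16 + 10^+1.22)
   = 1 / (1 + 144.54 + 16.596) = 1/162.14 = 0.006168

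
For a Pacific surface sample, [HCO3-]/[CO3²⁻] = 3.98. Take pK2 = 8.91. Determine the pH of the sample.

From K2 = [H⁺][CO3²⁻]/[HCO3-]:  pH = pK2 − log₁₀([HCO3-]/[CO3²⁻])
log₁₀(3.98) = +0.600
pH = 8.91 − (+0.600) = 8.31

pH = 8.31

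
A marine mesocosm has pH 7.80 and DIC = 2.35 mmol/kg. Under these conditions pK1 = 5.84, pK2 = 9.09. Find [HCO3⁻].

[HCO3⁻] = 2.21 mmol/kg

α₁ = 1 / (1 + [H⁺]/K1 + K2/[H⁺]) = 1 / (1 + 10^-1.96 + 10^-1.29)
   = 1 / (1 + 0.010965 + 0.051286) = 1/1.0623 = 0.9414
[HCO3⁻] = α₁ × DIC = 0.9414 × 2.35 = 2.21 mmol/kg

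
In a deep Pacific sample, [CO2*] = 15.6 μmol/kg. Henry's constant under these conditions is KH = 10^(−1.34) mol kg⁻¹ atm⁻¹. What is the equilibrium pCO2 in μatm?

KH = 10^(−1.34) = 4.571×10^-2 mol kg⁻¹ atm⁻¹
pCO2 = [CO2*]/KH = 15.6×10^-6 / 4.571×10^-2 = 3.41×10^-4 atm = 341 μatm

pCO2 = 341 μatm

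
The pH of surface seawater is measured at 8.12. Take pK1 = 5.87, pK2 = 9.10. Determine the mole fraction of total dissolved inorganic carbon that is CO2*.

α₀ = 0.00506

α₀ = 1 / (1 + K1/[H⁺] + K1K2/[H⁺]²) = 1 / (1 + 10^+2.25 + 10^+1.27)
   = 1 / (1 + 177.83 + 18.621) = 1/197.45 = 0.005065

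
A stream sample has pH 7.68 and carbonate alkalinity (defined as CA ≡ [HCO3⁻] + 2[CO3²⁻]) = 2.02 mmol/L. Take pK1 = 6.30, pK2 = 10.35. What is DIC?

DIC = 2.10 mmol/L

CA = [HCO3⁻] + 2[CO3²⁻] = (α₁ + 2α₂)·DIC
At pH 7.68: [H⁺]/K1 = 10^-1.38 = 0.041687, K2/[H⁺] = 10^-2.67 = 0.0021380
α₁ = 1/(1 + 0.041687 + 0.0021380) = 1/1.0438 = 0.9580; α₂ = α₁·K2/[H⁺] = 0.002048
α₁ + 2α₂ = 0.9621
DIC = CA / (α₁ + 2α₂) = 2.02 / 0.9621 = 2.10 mmol/L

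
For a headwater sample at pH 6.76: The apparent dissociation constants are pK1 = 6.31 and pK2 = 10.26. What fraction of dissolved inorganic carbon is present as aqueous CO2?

α₀ = 0.262

α₀ = 1 / (1 + K1/[H⁺] + K1K2/[H⁺]²) = 1 / (1 + 10^+0.45 + 10^-3.05)
   = 1 / (1 + 2.8184 + 0.00089125) = 1/3.8193 = 0.2618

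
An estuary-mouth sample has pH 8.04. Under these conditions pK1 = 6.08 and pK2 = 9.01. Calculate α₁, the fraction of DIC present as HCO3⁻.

α₁ = 1 / (1 + [H⁺]/K1 + K2/[H⁺]) = 1 / (1 + 10^-1.96 + 10^-0.97)
   = 1 / (1 + 0.010965 + 0.10715) = 1/1.1181 = 0.8944

α₁ = 0.894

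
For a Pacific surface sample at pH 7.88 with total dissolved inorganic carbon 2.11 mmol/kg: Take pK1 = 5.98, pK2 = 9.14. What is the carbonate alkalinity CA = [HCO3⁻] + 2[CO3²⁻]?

CA = [HCO3⁻] + 2[CO3²⁻] = (α₁ + 2α₂)·DIC
At pH 7.88: [H⁺]/K1 = 10^-1.90 = 0.012589, K2/[H⁺] = 10^-1.26 = 0.054954
α₁ = 1/(1 + 0.012589 + 0.054954) = 1/1.0675 = 0.9367; α₂ = α₁·K2/[H⁺] = 0.05148
α₁ + 2α₂ = 1.0397
CA = 1.0397 × 2.11 = 2.19 mmol/kg

CA = 2.19 mmol/kg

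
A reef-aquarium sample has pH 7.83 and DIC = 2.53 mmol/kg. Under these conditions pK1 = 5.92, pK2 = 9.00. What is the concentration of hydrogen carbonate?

[HCO3⁻] = 2.34 mmol/kg

α₁ = 1 / (1 + [H⁺]/K1 + K2/[H⁺]) = 1 / (1 + 10^-1.91 + 10^-1.17)
   = 1 / (1 + 0.012303 + 0.067608) = 1/1.0799 = 0.9260
[HCO3⁻] = α₁ × DIC = 0.9260 × 2.53 = 2.34 mmol/kg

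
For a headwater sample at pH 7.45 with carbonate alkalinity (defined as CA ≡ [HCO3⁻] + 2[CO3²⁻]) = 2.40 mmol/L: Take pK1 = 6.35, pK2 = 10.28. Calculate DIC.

DIC = 2.59 mmol/L

CA = [HCO3⁻] + 2[CO3²⁻] = (α₁ + 2α₂)·DIC
At pH 7.45: [H⁺]/K1 = 10^-1.10 = 0.079433, K2/[H⁺] = 10^-2.83 = 0.0014791
α₁ = 1/(1 + 0.079433 + 0.0014791) = 1/1.0809 = 0.9251; α₂ = α₁·K2/[H⁺] = 0.001368
α₁ + 2α₂ = 0.9279
DIC = CA / (α₁ + 2α₂) = 2.40 / 0.9279 = 2.59 mmol/L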